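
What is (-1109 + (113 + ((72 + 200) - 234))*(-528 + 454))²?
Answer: 150872089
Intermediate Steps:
(-1109 + (113 + ((72 + 200) - 234))*(-528 + 454))² = (-1109 + (113 + (272 - 234))*(-74))² = (-1109 + (113 + 38)*(-74))² = (-1109 + 151*(-74))² = (-1109 - 11174)² = (-12283)² = 150872089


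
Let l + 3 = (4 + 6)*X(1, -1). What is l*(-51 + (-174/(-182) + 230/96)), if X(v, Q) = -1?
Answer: 208127/336 ≈ 619.43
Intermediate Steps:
l = -13 (l = -3 + (4 + 6)*(-1) = -3 + 10*(-1) = -3 - 10 = -13)
l*(-51 + (-174/(-182) + 230/96)) = -13*(-51 + (-174/(-182) + 230/96)) = -13*(-51 + (-174*(-1/182) + 230*(1/96))) = -13*(-51 + (87/91 + 115/48)) = -13*(-51 + 14641/4368) = -13*(-208127/4368) = 208127/336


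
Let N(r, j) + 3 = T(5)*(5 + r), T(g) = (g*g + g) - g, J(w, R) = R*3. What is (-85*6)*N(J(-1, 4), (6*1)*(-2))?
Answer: -215220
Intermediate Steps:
J(w, R) = 3*R
T(g) = g**2 (T(g) = (g**2 + g) - g = (g + g**2) - g = g**2)
N(r, j) = 122 + 25*r (N(r, j) = -3 + 5**2*(5 + r) = -3 + 25*(5 + r) = -3 + (125 + 25*r) = 122 + 25*r)
(-85*6)*N(J(-1, 4), (6*1)*(-2)) = (-85*6)*(122 + 25*(3*4)) = -510*(122 + 25*12) = -510*(122 + 300) = -510*422 = -215220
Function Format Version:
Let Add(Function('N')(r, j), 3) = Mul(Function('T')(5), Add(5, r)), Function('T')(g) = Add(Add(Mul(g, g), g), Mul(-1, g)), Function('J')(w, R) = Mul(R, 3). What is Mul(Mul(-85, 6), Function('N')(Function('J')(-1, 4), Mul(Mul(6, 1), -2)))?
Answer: -215220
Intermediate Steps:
Function('J')(w, R) = Mul(3, R)
Function('T')(g) = Pow(g, 2) (Function('T')(g) = Add(Add(Pow(g, 2), g), Mul(-1, g)) = Add(Add(g, Pow(g, 2)), Mul(-1, g)) = Pow(g, 2))
Function('N')(r, j) = Add(122, Mul(25, r)) (Function('N')(r, j) = Add(-3, Mul(Pow(5, 2), Add(5, r))) = Add(-3, Mul(25, Add(5, r))) = Add(-3, Add(125, Mul(25, r))) = Add(122, Mul(25, r)))
Mul(Mul(-85, 6), Function('N')(Function('J')(-1, 4), Mul(Mul(6, 1), -2))) = Mul(Mul(-85, 6), Add(122, Mul(25, Mul(3, 4)))) = Mul(-510, Add(122, Mul(25, 12))) = Mul(-510, Add(122, 300)) = Mul(-510, 422) = -215220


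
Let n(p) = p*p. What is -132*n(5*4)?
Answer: -52800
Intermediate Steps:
n(p) = p²
-132*n(5*4) = -132*(5*4)² = -132*20² = -132*400 = -1*52800 = -52800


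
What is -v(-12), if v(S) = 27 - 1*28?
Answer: 1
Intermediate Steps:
v(S) = -1 (v(S) = 27 - 28 = -1)
-v(-12) = -1*(-1) = 1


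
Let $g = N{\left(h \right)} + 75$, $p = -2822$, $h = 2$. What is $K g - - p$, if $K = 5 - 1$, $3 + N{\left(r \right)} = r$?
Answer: $-2526$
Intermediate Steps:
$N{\left(r \right)} = -3 + r$
$g = 74$ ($g = \left(-3 + 2\right) + 75 = -1 + 75 = 74$)
$K = 4$ ($K = 5 - 1 = 4$)
$K g - - p = 4 \cdot 74 - \left(-1\right) \left(-2822\right) = 296 - 2822 = -2526$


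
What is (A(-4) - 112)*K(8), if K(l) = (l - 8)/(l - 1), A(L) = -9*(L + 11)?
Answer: 0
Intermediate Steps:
A(L) = -99 - 9*L (A(L) = -9*(11 + L) = -99 - 9*L)
K(l) = (-8 + l)/(-1 + l)
(A(-4) - 112)*K(8) = ((-99 - 9*(-4)) - 112)*((-8 + 8)/(-1 + 8)) = ((-99 + 36) - 112)*(0/7) = (-63 - 112)*((⅐)*0) = -175*0 = 0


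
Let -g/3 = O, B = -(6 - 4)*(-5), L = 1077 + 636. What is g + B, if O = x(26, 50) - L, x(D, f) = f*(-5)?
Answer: 5899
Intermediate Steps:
x(D, f) = -5*f
L = 1713
B = 10 (B = -1*2*(-5) = -2*(-5) = 10)
O = -1963 (O = -5*50 - 1*1713 = -250 - 1713 = -1963)
g = 5889 (g = -3*(-1963) = 5889)
g + B = 5889 + 10 = 5899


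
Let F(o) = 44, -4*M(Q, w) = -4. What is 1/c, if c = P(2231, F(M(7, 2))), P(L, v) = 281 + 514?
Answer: 1/795 ≈ 0.0012579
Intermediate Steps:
M(Q, w) = 1 (M(Q, w) = -¼*(-4) = 1)
P(L, v) = 795
c = 795
1/c = 1/795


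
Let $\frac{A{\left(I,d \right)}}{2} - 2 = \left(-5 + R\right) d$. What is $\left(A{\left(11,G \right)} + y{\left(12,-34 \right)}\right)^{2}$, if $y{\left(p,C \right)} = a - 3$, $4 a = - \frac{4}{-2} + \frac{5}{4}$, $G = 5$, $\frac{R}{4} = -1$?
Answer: $\frac{1990921}{256} \approx 7777.0$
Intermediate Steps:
$R = -4$ ($R = 4 \left(-1\right) = -4$)
$a = \frac{13}{16}$ ($a = \frac{- \frac{4}{-2} + \frac{5}{4}}{4} = \frac{\left(-4\right) \left(- \frac{1}{2}\right) + 5 \cdot \frac{1}{4}}{4} = \frac{2 + \frac{5}{4}}{4} = \frac{1}{4} \cdot \frac{13}{4} = \frac{13}{16} \approx 0.8125$)
$y{\left(p,C \right)} = - \frac{35}{16}$ ($y{\left(p,C \right)} = \frac{13}{16} - 3 = - \frac{35}{16}$)
$A{\left(I,d \right)} = 4 - 18 d$ ($A{\left(I,d \right)} = 4 + 2 \left(-5 - 4\right) d = 4 + 2 \left(- 9 d\right) = 4 - 18 d$)
$\left(A{\left(11,G \right)} + y{\left(12,-34 \right)}\right)^{2} = \left(\left(4 - 90\right) - \frac{35}{16}\right)^{2} = \left(-86 - \frac{35}{16}\right)^{2} = \left(- \frac{1411}{16}\right)^{2} = \frac{1990921}{256}$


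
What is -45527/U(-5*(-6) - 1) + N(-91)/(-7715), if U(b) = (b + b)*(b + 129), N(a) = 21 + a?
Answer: -70119865/14140052 ≈ -4.9590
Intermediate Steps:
U(b) = 2*b*(129 + b) (U(b) = (2*b)*(129 + b) = 2*b*(129 + b))
-45527/U(-5*(-6) - 1) + N(-91)/(-7715) = -45527*1/(2*(129 + (-5*(-6) - 1))*(-5*(-6) - 1)) + (21 - 91)/(-7715) = -45527*1/(2*(30 - 1)*(129 + (30 - 1))) - 70*(-1/7715) = -45527*1/(58*(129 + 29)) + 14/1543 = -45527/(2*29*158) + 14/1543 = -45527/9164 + 14/1543 = -70119865/14140052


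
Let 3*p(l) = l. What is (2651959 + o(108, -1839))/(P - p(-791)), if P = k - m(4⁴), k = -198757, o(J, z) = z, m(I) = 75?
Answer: -144552/10831 ≈ -13.346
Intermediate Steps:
p(l) = l/3
P = -198832 (P = -198757 - 1*75 = -198757 - 75 = -198832)
(2651959 + o(108, -1839))/(P - p(-791)) = (2651959 - 1839)/(-198832 - (-791)/3) = 2650120/(-198832 - 1*(-791/3)) = 2650120/(-198832 + 791/3) = 2650120/(-595705/3) = 2650120*(-3/595705) = -144552/10831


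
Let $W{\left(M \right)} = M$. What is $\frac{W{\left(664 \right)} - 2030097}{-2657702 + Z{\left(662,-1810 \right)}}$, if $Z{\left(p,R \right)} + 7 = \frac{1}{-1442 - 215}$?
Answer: $\frac{3362770481}{4403823814} \approx 0.7636$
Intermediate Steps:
$Z{\left(p,R \right)} = - \frac{11600}{1657}$ ($Z{\left(p,R \right)} = -7 + \frac{1}{-1442 - 215} = -7 + \frac{1}{-1657} = -7 - \frac{1}{1657} = - \frac{11600}{1657}$)
$\frac{W{\left(664 \right)} - 2030097}{-2657702 + Z{\left(662,-1810 \right)}} = \frac{664 - 2030097}{-2657702 - \frac{11600}{1657}} = - \frac{2029433}{- \frac{4403823814}{1657}} = \left(-2029433\right) \left(- \frac{1657}{4403823814}\right) = \frac{3362770481}{4403823814}$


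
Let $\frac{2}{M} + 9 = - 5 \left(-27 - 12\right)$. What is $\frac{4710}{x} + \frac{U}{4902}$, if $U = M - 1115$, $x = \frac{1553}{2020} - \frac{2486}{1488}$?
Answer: $- \frac{403394892770479}{77240081151} \approx -5222.6$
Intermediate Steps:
$M = \frac{1}{93}$ ($M = \frac{2}{-9 - 5 \left(-27 - 12\right)} = \frac{2}{-9 - -195} = \frac{2}{-9 + 195} = \frac{2}{186} = 2 \cdot \frac{1}{186} = \frac{1}{93} \approx 0.010753$)
$x = - \frac{338857}{375720}$ ($x = 1553 \cdot \frac{1}{2020} - \frac{1243}{744} = \frac{1553}{2020} - \frac{1243}{744} = - \frac{338857}{375720} \approx -0.90189$)
$U = - \frac{103694}{93}$ ($U = \frac{1}{93} - 1115 = - \frac{103694}{93} \approx -1115.0$)
$\frac{4710}{x} + \frac{U}{4902} = \frac{4710}{- \frac{338857}{375720}} - \frac{103694}{93 \cdot 4902} = 4710 \left(- \frac{375720}{338857}\right) - \frac{51847}{227943} = - \frac{1769641200}{338857} - \frac{51847}{227943} = - \frac{403394892770479}{77240081151}$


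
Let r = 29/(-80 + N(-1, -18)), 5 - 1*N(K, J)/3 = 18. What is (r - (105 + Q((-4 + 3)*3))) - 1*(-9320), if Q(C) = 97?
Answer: 1085013/119 ≈ 9117.8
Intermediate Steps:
N(K, J) = -39 (N(K, J) = 15 - 3*18 = 15 - 54 = -39)
r = -29/119 (r = 29/(-80 - 39) = 29/(-119) = 29*(-1/119) = -29/119 ≈ -0.24370)
(r - (105 + Q((-4 + 3)*3))) - 1*(-9320) = (-29/119 - (105 + 97)) - 1*(-9320) = (-29/119 - 1*202) + 9320 = (-29/119 - 202) + 9320 = -24067/119 + 9320 = 1085013/119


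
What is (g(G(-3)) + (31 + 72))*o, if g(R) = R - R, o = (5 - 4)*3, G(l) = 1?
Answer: 309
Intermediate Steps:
o = 3 (o = 1*3 = 3)
g(R) = 0
(g(G(-3)) + (31 + 72))*o = (0 + (31 + 72))*3 = (0 + 103)*3 = 103*3 = 309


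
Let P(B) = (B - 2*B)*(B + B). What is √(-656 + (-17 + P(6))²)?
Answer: √7265 ≈ 85.235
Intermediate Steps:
P(B) = -2*B² (P(B) = (-B)*(2*B) = -2*B²)
√(-656 + (-17 + P(6))²) = √(-656 + (-17 - 2*6²)²) = √(-656 + (-17 - 2*36)²) = √(-656 + (-17 - 72)²) = √(-656 + (-89)²) = √(-656 + 7921) = √7265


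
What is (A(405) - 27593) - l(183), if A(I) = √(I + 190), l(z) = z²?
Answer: -61082 + √595 ≈ -61058.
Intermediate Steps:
A(I) = √(190 + I)
(A(405) - 27593) - l(183) = (√(190 + 405) - 27593) - 1*183² = (√595 - 27593) - 1*33489 = (-27593 + √595) - 33489 = -61082 + √595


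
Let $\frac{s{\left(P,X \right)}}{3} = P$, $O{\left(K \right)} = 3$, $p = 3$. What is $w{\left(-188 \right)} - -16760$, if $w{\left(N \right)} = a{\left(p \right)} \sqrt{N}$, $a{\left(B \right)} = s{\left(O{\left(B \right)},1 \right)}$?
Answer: $16760 + 18 i \sqrt{47} \approx 16760.0 + 123.4 i$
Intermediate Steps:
$s{\left(P,X \right)} = 3 P$
$a{\left(B \right)} = 9$ ($a{\left(B \right)} = 3 \cdot 3 = 9$)
$w{\left(N \right)} = 9 \sqrt{N}$
$w{\left(-188 \right)} - -16760 = 9 \sqrt{-188} - -16760 = 9 \cdot 2 i \sqrt{47} + 16760 = 18 i \sqrt{47} + 16760 = 16760 + 18 i \sqrt{47}$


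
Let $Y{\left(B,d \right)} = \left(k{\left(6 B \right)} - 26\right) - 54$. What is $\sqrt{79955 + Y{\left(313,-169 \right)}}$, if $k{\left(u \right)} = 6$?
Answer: $\sqrt{79881} \approx 282.63$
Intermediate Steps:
$Y{\left(B,d \right)} = -74$ ($Y{\left(B,d \right)} = \left(6 - 26\right) - 54 = -20 - 54 = -74$)
$\sqrt{79955 + Y{\left(313,-169 \right)}} = \sqrt{79955 - 74} = \sqrt{79881}$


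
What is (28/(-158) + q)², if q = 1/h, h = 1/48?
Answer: 14273284/6241 ≈ 2287.0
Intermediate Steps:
h = 1/48 ≈ 0.020833
q = 48 (q = 1/(1/48) = 48)
(28/(-158) + q)² = (28/(-158) + 48)² = (28*(-1/158) + 48)² = (-14/79 + 48)² = (3778/79)² = 14273284/6241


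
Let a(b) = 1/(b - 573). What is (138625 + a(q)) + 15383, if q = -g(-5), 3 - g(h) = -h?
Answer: 87938567/571 ≈ 1.5401e+5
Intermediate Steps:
g(h) = 3 + h (g(h) = 3 - (-1)*h = 3 + h)
q = 2 (q = -(3 - 5) = -1*(-2) = 2)
a(b) = 1/(-573 + b)
(138625 + a(q)) + 15383 = (138625 + 1/(-573 + 2)) + 15383 = (138625 + 1/(-571)) + 15383 = (138625 - 1/571) + 15383 = 79154874/571 + 15383 = 87938567/571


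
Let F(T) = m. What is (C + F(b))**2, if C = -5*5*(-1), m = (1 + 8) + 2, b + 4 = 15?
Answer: 1296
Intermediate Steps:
b = 11 (b = -4 + 15 = 11)
m = 11 (m = 9 + 2 = 11)
F(T) = 11
C = 25 (C = -25*(-1) = 25)
(C + F(b))**2 = (25 + 11)**2 = 36**2 = 1296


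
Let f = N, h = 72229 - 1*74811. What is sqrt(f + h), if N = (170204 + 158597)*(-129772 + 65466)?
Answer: 2*I*sqrt(5285969922) ≈ 1.4541e+5*I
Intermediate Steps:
h = -2582 (h = 72229 - 74811 = -2582)
N = -21143877106 (N = 328801*(-64306) = -21143877106)
f = -21143877106
sqrt(f + h) = sqrt(-21143877106 - 2582) = sqrt(-21143879688) = 2*I*sqrt(5285969922)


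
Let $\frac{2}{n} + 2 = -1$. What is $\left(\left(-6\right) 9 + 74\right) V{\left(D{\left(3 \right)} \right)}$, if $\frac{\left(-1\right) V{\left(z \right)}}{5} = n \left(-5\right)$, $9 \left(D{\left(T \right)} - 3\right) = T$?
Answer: $- \frac{1000}{3} \approx -333.33$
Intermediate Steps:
$n = - \frac{2}{3}$ ($n = \frac{2}{-2 - 1} = \frac{2}{-3} = 2 \left(- \frac{1}{3}\right) = - \frac{2}{3} \approx -0.66667$)
$D{\left(T \right)} = 3 + \frac{T}{9}$
$V{\left(z \right)} = - \frac{50}{3}$ ($V{\left(z \right)} = - 5 \left(\left(- \frac{2}{3}\right) \left(-5\right)\right) = \left(-5\right) \frac{10}{3} = - \frac{50}{3}$)
$\left(\left(-6\right) 9 + 74\right) V{\left(D{\left(3 \right)} \right)} = \left(\left(-6\right) 9 + 74\right) \left(- \frac{50}{3}\right) = \left(-54 + 74\right) \left(- \frac{50}{3}\right) = 20 \left(- \frac{50}{3}\right) = - \frac{1000}{3}$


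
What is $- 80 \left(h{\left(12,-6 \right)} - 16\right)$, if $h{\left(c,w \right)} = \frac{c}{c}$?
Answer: $1200$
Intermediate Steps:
$h{\left(c,w \right)} = 1$
$- 80 \left(h{\left(12,-6 \right)} - 16\right) = - 80 \left(1 - 16\right) = \left(-80\right) \left(-15\right) = 1200$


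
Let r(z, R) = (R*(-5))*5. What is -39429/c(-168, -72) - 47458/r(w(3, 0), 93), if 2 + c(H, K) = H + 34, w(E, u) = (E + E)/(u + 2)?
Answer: 98126713/316200 ≈ 310.33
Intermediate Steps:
w(E, u) = 2*E/(2 + u) (w(E, u) = (2*E)/(2 + u) = 2*E/(2 + u))
c(H, K) = 32 + H (c(H, K) = -2 + (H + 34) = -2 + (34 + H) = 32 + H)
r(z, R) = -25*R (r(z, R) = -5*R*5 = -25*R)
-39429/c(-168, -72) - 47458/r(w(3, 0), 93) = -39429/(32 - 168) - 47458/((-25*93)) = -39429/(-136) - 47458/(-2325) = -39429*(-1/136) - 47458*(-1/2325) = 39429/136 + 47458/2325 = 98126713/316200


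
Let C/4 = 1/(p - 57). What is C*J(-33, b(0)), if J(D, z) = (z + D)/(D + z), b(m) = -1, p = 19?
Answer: -2/19 ≈ -0.10526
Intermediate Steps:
J(D, z) = 1 (J(D, z) = (D + z)/(D + z) = 1)
C = -2/19 (C = 4/(19 - 57) = 4/(-38) = 4*(-1/38) = -2/19 ≈ -0.10526)
C*J(-33, b(0)) = -2/19*1 = -2/19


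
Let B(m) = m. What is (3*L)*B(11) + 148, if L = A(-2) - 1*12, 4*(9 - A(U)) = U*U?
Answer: 16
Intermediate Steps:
A(U) = 9 - U²/4 (A(U) = 9 - U*U/4 = 9 - U²/4)
L = -4 (L = (9 - ¼*(-2)²) - 1*12 = (9 - ¼*4) - 12 = (9 - 1) - 12 = 8 - 12 = -4)
(3*L)*B(11) + 148 = (3*(-4))*11 + 148 = -12*11 + 148 = -132 + 148 = 16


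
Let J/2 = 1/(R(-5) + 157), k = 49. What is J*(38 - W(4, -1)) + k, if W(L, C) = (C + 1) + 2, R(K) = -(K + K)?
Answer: 8255/167 ≈ 49.431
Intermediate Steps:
R(K) = -2*K
W(L, C) = 3 + C (W(L, C) = (1 + C) + 2 = 3 + C)
J = 2/167 (J = 2/(-2*(-5) + 157) = 2/(10 + 157) = 2/167 ≈ 0.011976)
J*(38 - W(4, -1)) + k = 2*(38 - (3 - 1))/167 + 49 = 2*(38 - 1*2)/167 + 49 = 2*(38 - 2)/167 + 49 = (2/167)*36 + 49 = 72/167 + 49 = 8255/167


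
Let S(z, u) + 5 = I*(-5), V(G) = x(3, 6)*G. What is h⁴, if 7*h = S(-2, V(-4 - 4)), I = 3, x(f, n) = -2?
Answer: 160000/2401 ≈ 66.639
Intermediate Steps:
V(G) = -2*G
S(z, u) = -20 (S(z, u) = -5 + 3*(-5) = -5 - 15 = -20)
h = -20/7 (h = (⅐)*(-20) = -20/7 ≈ -2.8571)
h⁴ = (-20/7)⁴ = 160000/2401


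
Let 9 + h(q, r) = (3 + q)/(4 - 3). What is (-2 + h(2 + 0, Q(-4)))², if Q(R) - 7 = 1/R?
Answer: 36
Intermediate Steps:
Q(R) = 7 + 1/R
h(q, r) = -6 + q (h(q, r) = -9 + (3 + q)/(4 - 3) = -9 + (3 + q)/1 = -9 + (3 + q)*1 = -9 + (3 + q) = -6 + q)
(-2 + h(2 + 0, Q(-4)))² = (-2 + (-6 + (2 + 0)))² = (-2 + (-6 + 2))² = (-2 - 4)² = (-6)² = 36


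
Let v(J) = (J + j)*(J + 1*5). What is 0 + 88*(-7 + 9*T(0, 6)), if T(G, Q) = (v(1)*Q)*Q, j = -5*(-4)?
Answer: 3591896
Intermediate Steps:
j = 20
v(J) = (5 + J)*(20 + J) (v(J) = (J + 20)*(J + 1*5) = (20 + J)*(J + 5) = (20 + J)*(5 + J) = (5 + J)*(20 + J))
T(G, Q) = 126*Q² (T(G, Q) = ((100 + 1² + 25*1)*Q)*Q = ((100 + 1 + 25)*Q)*Q = (126*Q)*Q = 126*Q²)
0 + 88*(-7 + 9*T(0, 6)) = 0 + 88*(-7 + 9*(126*6²)) = 0 + 88*(-7 + 9*(126*36)) = 0 + 88*(-7 + 9*4536) = 0 + 88*(-7 + 40824) = 0 + 88*40817 = 0 + 3591896 = 3591896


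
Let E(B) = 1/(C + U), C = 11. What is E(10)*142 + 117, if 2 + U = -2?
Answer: 961/7 ≈ 137.29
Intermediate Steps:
U = -4 (U = -2 - 2 = -4)
E(B) = ⅐ (E(B) = 1/(11 - 4) = 1/7 = ⅐)
E(10)*142 + 117 = (⅐)*142 + 117 = 142/7 + 117 = 961/7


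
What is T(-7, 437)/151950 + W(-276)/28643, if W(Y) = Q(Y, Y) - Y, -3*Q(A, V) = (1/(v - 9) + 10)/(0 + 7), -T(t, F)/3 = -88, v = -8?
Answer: 2940967219/258962079075 ≈ 0.011357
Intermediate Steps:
T(t, F) = 264 (T(t, F) = -3*(-88) = 264)
Q(A, V) = -169/357 (Q(A, V) = -(1/(-8 - 9) + 10)/(3*(0 + 7)) = -(1/(-17) + 10)/(3*7) = -(-1/17 + 10)/(3*7) = -169/(51*7) = -⅓*169/119 = -169/357)
W(Y) = -169/357 - Y
T(-7, 437)/151950 + W(-276)/28643 = 264/151950 + (-169/357 - 1*(-276))/28643 = 264*(1/151950) + (-169/357 + 276)*(1/28643) = 44/25325 + (98363/357)*(1/28643) = 44/25325 + 98363/10225551 = 2940967219/258962079075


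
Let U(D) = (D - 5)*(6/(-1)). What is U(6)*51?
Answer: -306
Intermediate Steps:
U(D) = 30 - 6*D (U(D) = (-5 + D)*(6*(-1)) = (-5 + D)*(-6) = 30 - 6*D)
U(6)*51 = (30 - 6*6)*51 = (30 - 36)*51 = -6*51 = -306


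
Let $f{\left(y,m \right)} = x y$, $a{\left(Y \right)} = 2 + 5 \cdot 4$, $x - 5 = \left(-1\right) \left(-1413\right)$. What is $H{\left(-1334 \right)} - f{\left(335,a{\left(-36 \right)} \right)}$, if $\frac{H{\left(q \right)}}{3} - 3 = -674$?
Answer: $-477043$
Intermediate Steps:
$H{\left(q \right)} = -2013$ ($H{\left(q \right)} = 9 + 3 \left(-674\right) = 9 - 2022 = -2013$)
$x = 1418$ ($x = 5 - -1413 = 5 + 1413 = 1418$)
$a{\left(Y \right)} = 22$ ($a{\left(Y \right)} = 2 + 20 = 22$)
$f{\left(y,m \right)} = 1418 y$
$H{\left(-1334 \right)} - f{\left(335,a{\left(-36 \right)} \right)} = -2013 - 1418 \cdot 335 = -2013 - 475030 = -477043$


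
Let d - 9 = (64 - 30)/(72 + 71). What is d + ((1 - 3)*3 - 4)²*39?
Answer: 559021/143 ≈ 3909.2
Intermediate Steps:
d = 1321/143 (d = 9 + (64 - 30)/(72 + 71) = 9 + 34/143 = 1321/143 ≈ 9.2378)
d + ((1 - 3)*3 - 4)²*39 = 1321/143 + ((1 - 3)*3 - 4)²*39 = 1321/143 + (-2*3 - 4)²*39 = 1321/143 + (-6 - 4)²*39 = 1321/143 + (-10)²*39 = 1321/143 + 100*39 = 1321/143 + 3900 = 559021/143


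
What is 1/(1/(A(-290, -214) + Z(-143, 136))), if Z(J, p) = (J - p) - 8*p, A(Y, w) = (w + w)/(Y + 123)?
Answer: -227861/167 ≈ -1364.4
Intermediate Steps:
A(Y, w) = 2*w/(123 + Y) (A(Y, w) = (2*w)/(123 + Y) = 2*w/(123 + Y))
Z(J, p) = J - 9*p
1/(1/(A(-290, -214) + Z(-143, 136))) = 1/(1/(2*(-214)/(123 - 290) + (-143 - 9*136))) = 1/(1/(2*(-214)/(-167) + (-143 - 1224))) = 1/(1/(2*(-214)*(-1/167) - 1367)) = 1/(1/(428/167 - 1367)) = 1/(1/(-227861/167)) = 1/(-167/227861) = -227861/167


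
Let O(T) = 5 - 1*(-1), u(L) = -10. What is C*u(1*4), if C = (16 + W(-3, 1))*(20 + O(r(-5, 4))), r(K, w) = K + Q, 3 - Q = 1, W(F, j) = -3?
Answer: -3380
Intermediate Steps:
Q = 2 (Q = 3 - 1*1 = 3 - 1 = 2)
r(K, w) = 2 + K (r(K, w) = K + 2 = 2 + K)
O(T) = 6 (O(T) = 5 + 1 = 6)
C = 338 (C = (16 - 3)*(20 + 6) = 13*26 = 338)
C*u(1*4) = 338*(-10) = -3380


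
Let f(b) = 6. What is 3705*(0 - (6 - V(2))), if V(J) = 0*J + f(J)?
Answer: 0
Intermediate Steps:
V(J) = 6 (V(J) = 0*J + 6 = 0 + 6 = 6)
3705*(0 - (6 - V(2))) = 3705*(0 - (6 - 1*6)) = 3705*(0 - (6 - 6)) = 3705*(0 - 1*0) = 3705*(0 + 0) = 3705*0 = 0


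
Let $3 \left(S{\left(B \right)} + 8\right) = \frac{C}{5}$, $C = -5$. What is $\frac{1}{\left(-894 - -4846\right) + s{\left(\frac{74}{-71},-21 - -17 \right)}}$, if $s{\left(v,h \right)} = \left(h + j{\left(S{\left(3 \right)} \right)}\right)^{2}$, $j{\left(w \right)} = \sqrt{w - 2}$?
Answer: $\frac{1149}{4547551} + \frac{24 i \sqrt{93}}{140974081} \approx 0.00025266 + 1.6418 \cdot 10^{-6} i$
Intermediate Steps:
$S{\left(B \right)} = - \frac{25}{3}$ ($S{\left(B \right)} = -8 + \frac{\left(-5\right) \frac{1}{5}}{3} = -8 + \frac{1}{3} \left(-1\right) = -8 - \frac{1}{3} = - \frac{25}{3}$)
$j{\left(w \right)} = \sqrt{-2 + w}$
$s{\left(v,h \right)} = \left(h + \frac{i \sqrt{93}}{3}\right)^{2}$ ($s{\left(v,h \right)} = \left(h + \sqrt{-2 - \frac{25}{3}}\right)^{2} = \left(h + \sqrt{- \frac{31}{3}}\right)^{2} = \left(h + \frac{i \sqrt{93}}{3}\right)^{2}$)
$\frac{1}{\left(-894 - -4846\right) + s{\left(\frac{74}{-71},-21 - -17 \right)}} = \frac{1}{\left(-894 - -4846\right) + \frac{\left(3 \left(-21 - -17\right) + i \sqrt{93}\right)^{2}}{9}} = \frac{1}{\left(-894 + 4846\right) + \frac{\left(3 \left(-21 + 17\right) + i \sqrt{93}\right)^{2}}{9}} = \frac{1}{3952 + \frac{\left(3 \left(-4\right) + i \sqrt{93}\right)^{2}}{9}} = \frac{1}{3952 + \frac{\left(-12 + i \sqrt{93}\right)^{2}}{9}}$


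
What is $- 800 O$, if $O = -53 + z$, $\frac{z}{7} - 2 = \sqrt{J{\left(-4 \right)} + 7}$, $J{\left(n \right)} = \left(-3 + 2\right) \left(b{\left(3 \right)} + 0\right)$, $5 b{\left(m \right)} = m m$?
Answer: $31200 - 1120 \sqrt{130} \approx 18430.0$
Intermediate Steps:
$b{\left(m \right)} = \frac{m^{2}}{5}$ ($b{\left(m \right)} = \frac{m m}{5} = \frac{m^{2}}{5}$)
$J{\left(n \right)} = - \frac{9}{5}$ ($J{\left(n \right)} = \left(-3 + 2\right) \left(\frac{3^{2}}{5} + 0\right) = - (\frac{1}{5} \cdot 9 + 0) = - (\frac{9}{5} + 0) = \left(-1\right) \frac{9}{5} = - \frac{9}{5}$)
$z = 14 + \frac{7 \sqrt{130}}{5}$ ($z = 14 + 7 \sqrt{- \frac{9}{5} + 7} = 14 + 7 \sqrt{\frac{26}{5}} = 14 + 7 \frac{\sqrt{130}}{5} = 14 + \frac{7 \sqrt{130}}{5} \approx 29.962$)
$O = -39 + \frac{7 \sqrt{130}}{5}$ ($O = -53 + \left(14 + \frac{7 \sqrt{130}}{5}\right) = -39 + \frac{7 \sqrt{130}}{5} \approx -23.038$)
$- 800 O = - 800 \left(-39 + \frac{7 \sqrt{130}}{5}\right) = 31200 - 1120 \sqrt{130}$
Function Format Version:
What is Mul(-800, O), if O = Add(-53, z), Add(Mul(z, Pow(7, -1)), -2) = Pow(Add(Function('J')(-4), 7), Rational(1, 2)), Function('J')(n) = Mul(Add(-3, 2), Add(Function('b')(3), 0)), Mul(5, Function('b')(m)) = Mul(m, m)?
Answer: Add(31200, Mul(-1120, Pow(130, Rational(1, 2)))) ≈ 18430.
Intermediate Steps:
Function('b')(m) = Mul(Rational(1, 5), Pow(m, 2)) (Function('b')(m) = Mul(Rational(1, 5), Mul(m, m)) = Mul(Rational(1, 5), Pow(m, 2)))
Function('J')(n) = Rational(-9, 5) (Function('J')(n) = Mul(Add(-3, 2), Add(Mul(Rational(1, 5), Pow(3, 2)), 0)) = Mul(-1, Add(Mul(Rational(1, 5), 9), 0)) = Mul(-1, Add(Rational(9, 5), 0)) = Mul(-1, Rational(9, 5)) = Rational(-9, 5))
z = Add(14, Mul(Rational(7, 5), Pow(130, Rational(1, 2)))) (z = Add(14, Mul(7, Pow(Add(Rational(-9, 5), 7), Rational(1, 2)))) = Add(14, Mul(7, Pow(Rational(26, 5), Rational(1, 2)))) = Add(14, Mul(7, Mul(Rational(1, 5), Pow(130, Rational(1, 2))))) = Add(14, Mul(Rational(7, 5), Pow(130, Rational(1, 2)))) ≈ 29.962)
O = Add(-39, Mul(Rational(7, 5), Pow(130, Rational(1, 2)))) (O = Add(-53, Add(14, Mul(Rational(7, 5), Pow(130, Rational(1, 2))))) = Add(-39, Mul(Rational(7, 5), Pow(130, Rational(1, 2)))) ≈ -23.038)
Mul(-800, O) = Mul(-800, Add(-39, Mul(Rational(7, 5), Pow(130, Rational(1, 2))))) = Add(31200, Mul(-1120, Pow(130, Rational(1, 2))))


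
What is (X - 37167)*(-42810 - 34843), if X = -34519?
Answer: 5566632958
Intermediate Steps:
(X - 37167)*(-42810 - 34843) = (-34519 - 37167)*(-42810 - 34843) = -71686*(-77653) = 5566632958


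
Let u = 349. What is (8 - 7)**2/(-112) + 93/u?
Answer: 10067/39088 ≈ 0.25755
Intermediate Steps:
(8 - 7)**2/(-112) + 93/u = (8 - 7)**2/(-112) + 93/349 = 1**2*(-1/112) + 93*(1/349) = 1*(-1/112) + 93/349 = -1/112 + 93/349 = 10067/39088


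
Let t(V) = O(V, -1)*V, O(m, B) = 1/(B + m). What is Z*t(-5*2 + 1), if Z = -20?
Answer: -18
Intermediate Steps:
t(V) = V/(-1 + V)
Z*t(-5*2 + 1) = -20*(-5*2 + 1)/(-1 + (-5*2 + 1)) = -20*(-10 + 1)/(-1 + (-10 + 1)) = -(-180)/(-1 - 9) = -(-180)/(-10) = -(-180)*(-1)/10 = -20*9/10 = -18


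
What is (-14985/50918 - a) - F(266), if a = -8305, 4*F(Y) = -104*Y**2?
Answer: 94094463213/50918 ≈ 1.8480e+6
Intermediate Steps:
F(Y) = -26*Y**2 (F(Y) = (-104*Y**2)/4 = -26*Y**2)
(-14985/50918 - a) - F(266) = (-14985/50918 - 1*(-8305)) - (-26)*266**2 = (-14985*1/50918 + 8305) - (-26)*70756 = (-14985/50918 + 8305) - 1*(-1839656) = 422859005/50918 + 1839656 = 94094463213/50918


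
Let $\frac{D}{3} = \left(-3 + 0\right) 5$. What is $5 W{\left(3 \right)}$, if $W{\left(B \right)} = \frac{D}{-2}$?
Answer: $\frac{225}{2} \approx 112.5$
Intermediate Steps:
$D = -45$ ($D = 3 \left(-3 + 0\right) 5 = 3 \left(\left(-3\right) 5\right) = 3 \left(-15\right) = -45$)
$W{\left(B \right)} = \frac{45}{2}$ ($W{\left(B \right)} = - \frac{45}{-2} = \left(-45\right) \left(- \frac{1}{2}\right) = \frac{45}{2}$)
$5 W{\left(3 \right)} = 5 \cdot \frac{45}{2} = \frac{225}{2}$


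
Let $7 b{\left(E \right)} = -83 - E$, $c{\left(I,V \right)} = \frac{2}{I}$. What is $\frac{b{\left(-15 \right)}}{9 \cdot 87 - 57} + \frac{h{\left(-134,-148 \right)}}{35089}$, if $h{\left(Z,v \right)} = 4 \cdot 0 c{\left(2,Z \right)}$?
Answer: $- \frac{34}{2541} \approx -0.013381$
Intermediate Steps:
$b{\left(E \right)} = - \frac{83}{7} - \frac{E}{7}$ ($b{\left(E \right)} = \frac{-83 - E}{7} = - \frac{83}{7} - \frac{E}{7}$)
$h{\left(Z,v \right)} = 0$ ($h{\left(Z,v \right)} = 4 \cdot 0 \cdot \frac{2}{2} = 0 \cdot 2 \cdot \frac{1}{2} = 0 \cdot 1 = 0$)
$\frac{b{\left(-15 \right)}}{9 \cdot 87 - 57} + \frac{h{\left(-134,-148 \right)}}{35089} = \frac{- \frac{83}{7} - - \frac{15}{7}}{9 \cdot 87 - 57} + \frac{0}{35089} = \frac{- \frac{83}{7} + \frac{15}{7}}{783 - 57} + 0 \cdot \frac{1}{35089} = - \frac{68}{7 \cdot 726} + 0 = \left(- \frac{68}{7}\right) \frac{1}{726} + 0 = - \frac{34}{2541} + 0 = - \frac{34}{2541}$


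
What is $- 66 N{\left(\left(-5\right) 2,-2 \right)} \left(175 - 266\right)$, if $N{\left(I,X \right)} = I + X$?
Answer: $-72072$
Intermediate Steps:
$- 66 N{\left(\left(-5\right) 2,-2 \right)} \left(175 - 266\right) = - 66 \left(\left(-5\right) 2 - 2\right) \left(175 - 266\right) = - 66 \left(-10 - 2\right) \left(-91\right) = \left(-66\right) \left(-12\right) \left(-91\right) = 792 \left(-91\right) = -72072$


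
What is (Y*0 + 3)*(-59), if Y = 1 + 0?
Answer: -177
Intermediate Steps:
Y = 1
(Y*0 + 3)*(-59) = (1*0 + 3)*(-59) = (0 + 3)*(-59) = 3*(-59) = -177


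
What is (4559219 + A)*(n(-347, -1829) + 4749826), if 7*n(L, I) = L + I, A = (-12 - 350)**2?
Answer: 155935325997378/7 ≈ 2.2276e+13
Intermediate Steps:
A = 131044 (A = (-362)**2 = 131044)
n(L, I) = I/7 + L/7 (n(L, I) = (L + I)/7 = (I + L)/7 = I/7 + L/7)
(4559219 + A)*(n(-347, -1829) + 4749826) = (4559219 + 131044)*(((1/7)*(-1829) + (1/7)*(-347)) + 4749826) = 4690263*((-1829/7 - 347/7) + 4749826) = 4690263*(-2176/7 + 4749826) = 4690263*(33246606/7) = 155935325997378/7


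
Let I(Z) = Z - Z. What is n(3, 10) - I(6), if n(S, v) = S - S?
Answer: 0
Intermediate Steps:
I(Z) = 0
n(S, v) = 0
n(3, 10) - I(6) = 0 - 1*0 = 0 + 0 = 0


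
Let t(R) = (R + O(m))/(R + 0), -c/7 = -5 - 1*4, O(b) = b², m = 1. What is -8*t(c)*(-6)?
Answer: 1024/21 ≈ 48.762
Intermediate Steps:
c = 63 (c = -7*(-5 - 1*4) = -7*(-5 - 4) = -7*(-9) = 63)
t(R) = (1 + R)/R (t(R) = (R + 1²)/(R + 0) = (R + 1)/R = (1 + R)/R)
-8*t(c)*(-6) = -8*(1 + 63)/63*(-6) = -8*64/63*(-6) = -512/63*(-6) = 1024/21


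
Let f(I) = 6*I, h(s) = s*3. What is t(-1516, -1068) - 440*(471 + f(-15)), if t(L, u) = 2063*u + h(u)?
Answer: -2374128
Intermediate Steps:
h(s) = 3*s
t(L, u) = 2066*u (t(L, u) = 2063*u + 3*u = 2066*u)
t(-1516, -1068) - 440*(471 + f(-15)) = 2066*(-1068) - 440*(471 + 6*(-15)) = -2206488 - 440*(471 - 90) = -2206488 - 440*381 = -2206488 - 1*167640 = -2206488 - 167640 = -2374128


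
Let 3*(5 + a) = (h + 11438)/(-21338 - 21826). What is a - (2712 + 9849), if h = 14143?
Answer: -542407351/43164 ≈ -12566.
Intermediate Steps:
a = -224347/43164 (a = -5 + ((14143 + 11438)/(-21338 - 21826))/3 = -5 + (25581/(-43164))/3 = -5 + (25581*(-1/43164))/3 = -5 + (⅓)*(-8527/14388) = -5 - 8527/43164 = -224347/43164 ≈ -5.1975)
a - (2712 + 9849) = -224347/43164 - (2712 + 9849) = -224347/43164 - 1*12561 = -224347/43164 - 12561 = -542407351/43164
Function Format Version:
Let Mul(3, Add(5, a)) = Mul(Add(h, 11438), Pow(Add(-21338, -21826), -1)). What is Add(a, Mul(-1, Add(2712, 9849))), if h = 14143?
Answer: Rational(-542407351, 43164) ≈ -12566.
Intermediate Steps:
a = Rational(-224347, 43164) (a = Add(-5, Mul(Rational(1, 3), Mul(Add(14143, 11438), Pow(Add(-21338, -21826), -1)))) = Add(-5, Mul(Rational(1, 3), Mul(25581, Pow(-43164, -1)))) = Add(-5, Mul(Rational(1, 3), Mul(25581, Rational(-1, 43164)))) = Add(-5, Mul(Rational(1, 3), Rational(-8527, 14388))) = Add(-5, Rational(-8527, 43164)) = Rational(-224347, 43164) ≈ -5.1975)
Add(a, Mul(-1, Add(2712, 9849))) = Add(Rational(-224347, 43164), Mul(-1, Add(2712, 9849))) = Add(Rational(-224347, 43164), Mul(-1, 12561)) = Add(Rational(-224347, 43164), -12561) = Rational(-542407351, 43164)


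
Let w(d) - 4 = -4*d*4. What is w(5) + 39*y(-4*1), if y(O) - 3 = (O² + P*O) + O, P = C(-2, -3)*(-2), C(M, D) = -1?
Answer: 197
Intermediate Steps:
w(d) = 4 - 16*d (w(d) = 4 - 4*d*4 = 4 - 16*d)
P = 2 (P = -1*(-2) = 2)
y(O) = 3 + O² + 3*O (y(O) = 3 + ((O² + 2*O) + O) = 3 + (O² + 3*O) = 3 + O² + 3*O)
w(5) + 39*y(-4*1) = (4 - 16*5) + 39*(3 + (-4*1)² + 3*(-4*1)) = (4 - 80) + 39*(3 + (-4)² + 3*(-4)) = -76 + 39*(3 + 16 - 12) = -76 + 39*7 = -76 + 273 = 197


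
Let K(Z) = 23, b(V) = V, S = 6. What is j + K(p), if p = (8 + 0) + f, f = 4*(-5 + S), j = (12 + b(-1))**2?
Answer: 144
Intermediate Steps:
j = 121 (j = (12 - 1)**2 = 11**2 = 121)
f = 4 (f = 4*(-5 + 6) = 4*1 = 4)
p = 12 (p = (8 + 0) + 4 = 8 + 4 = 12)
j + K(p) = 121 + 23 = 144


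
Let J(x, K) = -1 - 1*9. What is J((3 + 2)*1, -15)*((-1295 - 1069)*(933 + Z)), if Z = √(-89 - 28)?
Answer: 22056120 + 70920*I*√13 ≈ 2.2056e+7 + 2.5571e+5*I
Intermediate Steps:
J(x, K) = -10 (J(x, K) = -1 - 9 = -10)
Z = 3*I*√13 (Z = √(-117) = 3*I*√13 ≈ 10.817*I)
J((3 + 2)*1, -15)*((-1295 - 1069)*(933 + Z)) = -10*(-1295 - 1069)*(933 + 3*I*√13) = -(-23640)*(933 + 3*I*√13) = -10*(-2205612 - 7092*I*√13) = 22056120 + 70920*I*√13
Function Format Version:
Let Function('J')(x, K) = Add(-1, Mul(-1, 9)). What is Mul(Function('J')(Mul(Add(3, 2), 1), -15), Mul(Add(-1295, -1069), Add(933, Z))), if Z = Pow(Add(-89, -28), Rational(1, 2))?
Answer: Add(22056120, Mul(70920, I, Pow(13, Rational(1, 2)))) ≈ Add(2.2056e+7, Mul(2.5571e+5, I))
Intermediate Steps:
Function('J')(x, K) = -10 (Function('J')(x, K) = Add(-1, -9) = -10)
Z = Mul(3, I, Pow(13, Rational(1, 2))) (Z = Pow(-117, Rational(1, 2)) = Mul(3, I, Pow(13, Rational(1, 2))) ≈ Mul(10.817, I))
Mul(Function('J')(Mul(Add(3, 2), 1), -15), Mul(Add(-1295, -1069), Add(933, Z))) = Mul(-10, Mul(Add(-1295, -1069), Add(933, Mul(3, I, Pow(13, Rational(1, 2)))))) = Mul(-10, Mul(-2364, Add(933, Mul(3, I, Pow(13, Rational(1, 2)))))) = Mul(-10, Add(-2205612, Mul(-7092, I, Pow(13, Rational(1, 2))))) = Add(22056120, Mul(70920, I, Pow(13, Rational(1, 2))))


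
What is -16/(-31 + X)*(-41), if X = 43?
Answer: 164/3 ≈ 54.667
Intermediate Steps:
-16/(-31 + X)*(-41) = -16/(-31 + 43)*(-41) = -16/12*(-41) = -16*1/12*(-41) = -4/3*(-41) = 164/3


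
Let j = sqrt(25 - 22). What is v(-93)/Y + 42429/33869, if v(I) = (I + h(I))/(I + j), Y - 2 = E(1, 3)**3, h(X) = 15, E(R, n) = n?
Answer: 164910282/128668331 + 13*sqrt(3)/41789 ≈ 1.2822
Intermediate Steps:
j = sqrt(3) ≈ 1.7320
Y = 29 (Y = 2 + 3**3 = 2 + 27 = 29)
v(I) = (15 + I)/(I + sqrt(3)) (v(I) = (I + 15)/(I + sqrt(3)) = (15 + I)/(I + sqrt(3)))
v(-93)/Y + 42429/33869 = ((15 - 93)/(-93 + sqrt(3)))/29 + 42429/33869 = (-78/(-93 + sqrt(3)))*(1/29) + 42429*(1/33869) = -78/(-93 + sqrt(3))*(1/29) + 42429/33869 = -78/(29*(-93 + sqrt(3))) + 42429/33869 = 42429/33869 - 78/(29*(-93 + sqrt(3)))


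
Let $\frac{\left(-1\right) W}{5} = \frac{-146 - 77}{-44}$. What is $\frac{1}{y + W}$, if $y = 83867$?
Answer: $\frac{44}{3689033} \approx 1.1927 \cdot 10^{-5}$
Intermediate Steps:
$W = - \frac{1115}{44}$ ($W = - 5 \frac{-146 - 77}{-44} = - 5 \left(\left(-223\right) \left(- \frac{1}{44}\right)\right) = \left(-5\right) \frac{223}{44} = - \frac{1115}{44} \approx -25.341$)
$\frac{1}{y + W} = \frac{1}{83867 - \frac{1115}{44}} = \frac{1}{\frac{3689033}{44}} = \frac{44}{3689033}$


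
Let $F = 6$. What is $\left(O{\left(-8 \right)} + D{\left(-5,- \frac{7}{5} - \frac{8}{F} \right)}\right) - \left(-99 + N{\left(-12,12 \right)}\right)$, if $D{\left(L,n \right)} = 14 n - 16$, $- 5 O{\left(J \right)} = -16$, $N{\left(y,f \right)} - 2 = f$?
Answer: $\frac{509}{15} \approx 33.933$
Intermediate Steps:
$N{\left(y,f \right)} = 2 + f$
$O{\left(J \right)} = \frac{16}{5}$ ($O{\left(J \right)} = \left(- \frac{1}{5}\right) \left(-16\right) = \frac{16}{5}$)
$D{\left(L,n \right)} = -16 + 14 n$
$\left(O{\left(-8 \right)} + D{\left(-5,- \frac{7}{5} - \frac{8}{F} \right)}\right) - \left(-99 + N{\left(-12,12 \right)}\right) = \left(\frac{16}{5} + \left(-16 + 14 \left(- \frac{7}{5} - \frac{8}{6}\right)\right)\right) + \left(99 - \left(2 + 12\right)\right) = \left(\frac{16}{5} + \left(-16 + 14 \left(\left(-7\right) \frac{1}{5} - \frac{4}{3}\right)\right)\right) + \left(99 - 14\right) = \left(\frac{16}{5} + \left(-16 + 14 \left(- \frac{7}{5} - \frac{4}{3}\right)\right)\right) + \left(99 - 14\right) = \left(\frac{16}{5} + \left(-16 + 14 \left(- \frac{41}{15}\right)\right)\right) + 85 = \left(\frac{16}{5} - \frac{814}{15}\right) + 85 = - \frac{766}{15} + 85 = \frac{509}{15}$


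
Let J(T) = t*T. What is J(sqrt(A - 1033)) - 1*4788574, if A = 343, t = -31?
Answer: -4788574 - 31*I*sqrt(690) ≈ -4.7886e+6 - 814.3*I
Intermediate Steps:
J(T) = -31*T
J(sqrt(A - 1033)) - 1*4788574 = -31*sqrt(343 - 1033) - 1*4788574 = -31*I*sqrt(690) - 4788574 = -4788574 - 31*I*sqrt(690)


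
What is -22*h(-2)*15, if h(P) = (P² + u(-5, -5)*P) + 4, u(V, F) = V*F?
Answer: 13860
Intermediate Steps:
u(V, F) = F*V
h(P) = 4 + P² + 25*P (h(P) = (P² + (-5*(-5))*P) + 4 = (P² + 25*P) + 4 = 4 + P² + 25*P)
-22*h(-2)*15 = -22*(4 + (-2)² + 25*(-2))*15 = -22*(4 + 4 - 50)*15 = -22*(-42)*15 = 924*15 = 13860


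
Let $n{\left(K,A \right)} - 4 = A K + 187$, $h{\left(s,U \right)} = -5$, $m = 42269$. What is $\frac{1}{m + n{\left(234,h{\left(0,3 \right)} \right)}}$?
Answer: $\frac{1}{41290} \approx 2.4219 \cdot 10^{-5}$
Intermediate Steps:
$n{\left(K,A \right)} = 191 + A K$ ($n{\left(K,A \right)} = 4 + \left(A K + 187\right) = 4 + \left(187 + A K\right) = 191 + A K$)
$\frac{1}{m + n{\left(234,h{\left(0,3 \right)} \right)}} = \frac{1}{42269 + \left(191 - 1170\right)} = \frac{1}{42269 - 979} = \frac{1}{41290}$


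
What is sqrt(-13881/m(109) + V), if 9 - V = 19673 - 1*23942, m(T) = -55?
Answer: sqrt(13704405)/55 ≈ 67.308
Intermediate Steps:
V = 4278 (V = 9 - (19673 - 1*23942) = 9 - (19673 - 23942) = 9 - 1*(-4269) = 9 + 4269 = 4278)
sqrt(-13881/m(109) + V) = sqrt(-13881/(-55) + 4278) = sqrt(-13881*(-1/55) + 4278) = sqrt(13881/55 + 4278) = sqrt(249171/55) = sqrt(13704405)/55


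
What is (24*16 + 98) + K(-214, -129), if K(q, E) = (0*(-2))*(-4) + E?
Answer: 353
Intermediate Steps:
K(q, E) = E (K(q, E) = 0*(-4) + E = 0 + E = E)
(24*16 + 98) + K(-214, -129) = (24*16 + 98) - 129 = (384 + 98) - 129 = 482 - 129 = 353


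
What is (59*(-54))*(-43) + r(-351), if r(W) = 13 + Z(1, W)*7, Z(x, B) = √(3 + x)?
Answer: 137025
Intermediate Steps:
r(W) = 27 (r(W) = 13 + √(3 + 1)*7 = 13 + √4*7 = 13 + 2*7 = 13 + 14 = 27)
(59*(-54))*(-43) + r(-351) = (59*(-54))*(-43) + 27 = -3186*(-43) + 27 = 136998 + 27 = 137025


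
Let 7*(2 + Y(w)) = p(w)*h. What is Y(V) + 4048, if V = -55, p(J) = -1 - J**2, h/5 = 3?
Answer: -17068/7 ≈ -2438.3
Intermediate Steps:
h = 15 (h = 5*3 = 15)
Y(w) = -29/7 - 15*w**2/7 (Y(w) = -2 + ((-1 - w**2)*15)/7 = -2 + (-15 - 15*w**2)/7 = -2 + (-15/7 - 15*w**2/7) = -29/7 - 15*w**2/7)
Y(V) + 4048 = (-29/7 - 15/7*(-55)**2) + 4048 = (-29/7 - 15/7*3025) + 4048 = (-29/7 - 45375/7) + 4048 = -45404/7 + 4048 = -17068/7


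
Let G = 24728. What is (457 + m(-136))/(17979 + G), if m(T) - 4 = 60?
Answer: 521/42707 ≈ 0.012199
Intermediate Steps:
m(T) = 64 (m(T) = 4 + 60 = 64)
(457 + m(-136))/(17979 + G) = (457 + 64)/(17979 + 24728) = 521/42707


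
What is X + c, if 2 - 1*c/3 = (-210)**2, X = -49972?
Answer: -182266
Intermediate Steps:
c = -132294 (c = 6 - 3*(-210)**2 = 6 - 3*44100 = 6 - 132300 = -132294)
X + c = -49972 - 132294 = -182266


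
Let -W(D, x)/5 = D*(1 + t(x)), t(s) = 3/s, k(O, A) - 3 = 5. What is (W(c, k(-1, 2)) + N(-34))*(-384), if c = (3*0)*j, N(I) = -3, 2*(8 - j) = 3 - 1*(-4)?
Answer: 1152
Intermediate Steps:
k(O, A) = 8 (k(O, A) = 3 + 5 = 8)
j = 9/2 (j = 8 - (3 - 1*(-4))/2 = 8 - (3 + 4)/2 = 8 - 1/2*7 = 8 - 7/2 = 9/2 ≈ 4.5000)
c = 0 (c = (3*0)*(9/2) = 0*(9/2) = 0)
W(D, x) = -5*D*(1 + 3/x)
(W(c, k(-1, 2)) + N(-34))*(-384) = (-5*0*(3 + 8)/8 - 3)*(-384) = (-5*0*1/8*11 - 3)*(-384) = (0 - 3)*(-384) = -3*(-384) = 1152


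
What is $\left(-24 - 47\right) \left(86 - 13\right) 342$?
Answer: $-1772586$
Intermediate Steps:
$\left(-24 - 47\right) \left(86 - 13\right) 342 = \left(-71\right) 73 \cdot 342 = \left(-5183\right) 342 = -1772586$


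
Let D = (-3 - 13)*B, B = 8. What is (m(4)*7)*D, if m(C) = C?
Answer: -3584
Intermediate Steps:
D = -128 (D = (-3 - 13)*8 = -16*8 = -128)
(m(4)*7)*D = (4*7)*(-128) = 28*(-128) = -3584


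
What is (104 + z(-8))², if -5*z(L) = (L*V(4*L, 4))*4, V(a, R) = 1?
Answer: 304704/25 ≈ 12188.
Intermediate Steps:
z(L) = -4*L/5 (z(L) = -L*1*4/5 = -L*4/5 = -4*L/5)
(104 + z(-8))² = (104 - ⅘*(-8))² = (104 + 32/5)² = (552/5)² = 304704/25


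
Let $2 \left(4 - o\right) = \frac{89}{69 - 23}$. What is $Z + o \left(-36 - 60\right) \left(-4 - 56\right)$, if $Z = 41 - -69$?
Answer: $\frac{404290}{23} \approx 17578.0$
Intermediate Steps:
$Z = 110$ ($Z = 41 + 69 = 110$)
$o = \frac{279}{92}$ ($o = 4 - \frac{89 \frac{1}{69 - 23}}{2} = 4 - \frac{89 \cdot \frac{1}{46}}{2} = 4 - \frac{89}{92} = \frac{279}{92} \approx 3.0326$)
$Z + o \left(-36 - 60\right) \left(-4 - 56\right) = 110 + \frac{279 \left(-36 - 60\right) \left(-4 - 56\right)}{92} = 110 + \frac{279 \left(\left(-96\right) \left(-60\right)\right)}{92} = 110 + \frac{279}{92} \cdot 5760 = 110 + \frac{401760}{23} = \frac{404290}{23}$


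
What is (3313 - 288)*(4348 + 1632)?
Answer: 18089500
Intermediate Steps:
(3313 - 288)*(4348 + 1632) = 3025*5980 = 18089500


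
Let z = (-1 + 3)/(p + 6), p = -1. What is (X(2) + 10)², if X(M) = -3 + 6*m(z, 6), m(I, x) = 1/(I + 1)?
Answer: 6241/49 ≈ 127.37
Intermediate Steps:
z = ⅖ (z = (-1 + 3)/(-1 + 6) = 2/5 = 2*(⅕) = ⅖ ≈ 0.40000)
m(I, x) = 1/(1 + I)
X(M) = 9/7 (X(M) = -3 + 6/(1 + ⅖) = -3 + 6/(7/5) = -3 + 6*(5/7) = -3 + 30/7 = 9/7)
(X(2) + 10)² = (9/7 + 10)² = (79/7)² = 6241/49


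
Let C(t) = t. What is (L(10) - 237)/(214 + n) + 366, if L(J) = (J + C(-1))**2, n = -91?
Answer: 14954/41 ≈ 364.73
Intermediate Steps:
L(J) = (-1 + J)**2 (L(J) = (J - 1)**2 = (-1 + J)**2)
(L(10) - 237)/(214 + n) + 366 = ((-1 + 10)**2 - 237)/(214 - 91) + 366 = (9**2 - 237)/123 + 366 = (81 - 237)*(1/123) + 366 = -156*1/123 + 366 = -52/41 + 366 = 14954/41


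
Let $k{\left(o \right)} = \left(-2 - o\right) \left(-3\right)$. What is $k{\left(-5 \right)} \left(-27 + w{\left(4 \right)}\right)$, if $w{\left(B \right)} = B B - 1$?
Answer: $108$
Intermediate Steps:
$k{\left(o \right)} = 6 + 3 o$
$w{\left(B \right)} = -1 + B^{2}$ ($w{\left(B \right)} = B^{2} - 1 = -1 + B^{2}$)
$k{\left(-5 \right)} \left(-27 + w{\left(4 \right)}\right) = \left(6 + 3 \left(-5\right)\right) \left(-27 - \left(1 - 4^{2}\right)\right) = \left(6 - 15\right) \left(-27 + \left(-1 + 16\right)\right) = - 9 \left(-27 + 15\right) = \left(-9\right) \left(-12\right) = 108$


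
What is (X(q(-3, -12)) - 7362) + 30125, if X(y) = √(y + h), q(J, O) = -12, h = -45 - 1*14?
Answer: 22763 + I*√71 ≈ 22763.0 + 8.4261*I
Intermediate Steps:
h = -59 (h = -45 - 14 = -59)
X(y) = √(-59 + y) (X(y) = √(y - 59) = √(-59 + y))
(X(q(-3, -12)) - 7362) + 30125 = (√(-59 - 12) - 7362) + 30125 = (√(-71) - 7362) + 30125 = (I*√71 - 7362) + 30125 = (-7362 + I*√71) + 30125 = 22763 + I*√71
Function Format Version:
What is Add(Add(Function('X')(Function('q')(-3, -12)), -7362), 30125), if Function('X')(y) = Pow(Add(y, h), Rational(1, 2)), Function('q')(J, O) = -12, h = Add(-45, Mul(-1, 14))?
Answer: Add(22763, Mul(I, Pow(71, Rational(1, 2)))) ≈ Add(22763., Mul(8.4261, I))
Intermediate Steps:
h = -59 (h = Add(-45, -14) = -59)
Function('X')(y) = Pow(Add(-59, y), Rational(1, 2)) (Function('X')(y) = Pow(Add(y, -59), Rational(1, 2)) = Pow(Add(-59, y), Rational(1, 2)))
Add(Add(Function('X')(Function('q')(-3, -12)), -7362), 30125) = Add(Add(Pow(Add(-59, -12), Rational(1, 2)), -7362), 30125) = Add(Add(Pow(-71, Rational(1, 2)), -7362), 30125) = Add(Add(Mul(I, Pow(71, Rational(1, 2))), -7362), 30125) = Add(Add(-7362, Mul(I, Pow(71, Rational(1, 2)))), 30125) = Add(22763, Mul(I, Pow(71, Rational(1, 2))))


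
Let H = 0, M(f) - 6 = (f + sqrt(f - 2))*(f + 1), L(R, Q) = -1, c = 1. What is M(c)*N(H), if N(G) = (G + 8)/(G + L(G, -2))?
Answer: -64 - 16*I ≈ -64.0 - 16.0*I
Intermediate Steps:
M(f) = 6 + (1 + f)*(f + sqrt(-2 + f)) (M(f) = 6 + (f + sqrt(f - 2))*(f + 1) = 6 + (f + sqrt(-2 + f))*(1 + f) = 6 + (1 + f)*(f + sqrt(-2 + f)))
N(G) = (8 + G)/(-1 + G) (N(G) = (G + 8)/(G - 1) = (8 + G)/(-1 + G))
M(c)*N(H) = (6 + 1 + 1**2 + sqrt(-2 + 1) + 1*sqrt(-2 + 1))*((8 + 0)/(-1 + 0)) = (6 + 1 + 1 + sqrt(-1) + 1*sqrt(-1))*(8/(-1)) = (6 + 1 + 1 + I + 1*I)*(-1*8) = (6 + 1 + 1 + I + I)*(-8) = (8 + 2*I)*(-8) = -64 - 16*I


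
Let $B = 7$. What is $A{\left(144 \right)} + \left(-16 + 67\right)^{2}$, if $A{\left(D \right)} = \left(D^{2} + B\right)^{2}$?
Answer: $430274650$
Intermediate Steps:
$A{\left(D \right)} = \left(7 + D^{2}\right)^{2}$ ($A{\left(D \right)} = \left(D^{2} + 7\right)^{2} = \left(7 + D^{2}\right)^{2}$)
$A{\left(144 \right)} + \left(-16 + 67\right)^{2} = \left(7 + 144^{2}\right)^{2} + \left(-16 + 67\right)^{2} = \left(7 + 20736\right)^{2} + 51^{2} = 20743^{2} + 2601 = 430272049 + 2601 = 430274650$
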